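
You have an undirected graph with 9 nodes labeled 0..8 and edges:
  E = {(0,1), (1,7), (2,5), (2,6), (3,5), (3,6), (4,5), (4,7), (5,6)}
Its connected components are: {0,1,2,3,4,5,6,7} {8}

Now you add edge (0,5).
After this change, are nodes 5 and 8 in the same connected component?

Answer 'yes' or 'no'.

Answer: no

Derivation:
Initial components: {0,1,2,3,4,5,6,7} {8}
Adding edge (0,5): both already in same component {0,1,2,3,4,5,6,7}. No change.
New components: {0,1,2,3,4,5,6,7} {8}
Are 5 and 8 in the same component? no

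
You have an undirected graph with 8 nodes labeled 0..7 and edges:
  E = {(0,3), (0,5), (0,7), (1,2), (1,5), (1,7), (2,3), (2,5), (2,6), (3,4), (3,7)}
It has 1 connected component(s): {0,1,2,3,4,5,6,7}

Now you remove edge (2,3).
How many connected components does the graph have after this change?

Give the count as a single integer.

Initial component count: 1
Remove (2,3): not a bridge. Count unchanged: 1.
  After removal, components: {0,1,2,3,4,5,6,7}
New component count: 1

Answer: 1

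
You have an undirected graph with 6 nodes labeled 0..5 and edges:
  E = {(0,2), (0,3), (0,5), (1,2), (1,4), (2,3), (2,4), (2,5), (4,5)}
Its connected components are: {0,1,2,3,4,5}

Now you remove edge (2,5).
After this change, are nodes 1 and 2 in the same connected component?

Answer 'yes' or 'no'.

Answer: yes

Derivation:
Initial components: {0,1,2,3,4,5}
Removing edge (2,5): not a bridge — component count unchanged at 1.
New components: {0,1,2,3,4,5}
Are 1 and 2 in the same component? yes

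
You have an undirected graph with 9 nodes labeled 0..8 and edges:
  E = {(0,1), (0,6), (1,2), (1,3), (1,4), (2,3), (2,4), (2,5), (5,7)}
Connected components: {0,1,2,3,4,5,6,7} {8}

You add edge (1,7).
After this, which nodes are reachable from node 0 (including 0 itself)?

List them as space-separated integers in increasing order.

Answer: 0 1 2 3 4 5 6 7

Derivation:
Before: nodes reachable from 0: {0,1,2,3,4,5,6,7}
Adding (1,7): both endpoints already in same component. Reachability from 0 unchanged.
After: nodes reachable from 0: {0,1,2,3,4,5,6,7}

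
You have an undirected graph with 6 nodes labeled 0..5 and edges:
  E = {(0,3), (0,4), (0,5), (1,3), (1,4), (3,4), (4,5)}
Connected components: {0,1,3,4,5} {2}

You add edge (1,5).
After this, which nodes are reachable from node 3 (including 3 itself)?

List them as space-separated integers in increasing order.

Answer: 0 1 3 4 5

Derivation:
Before: nodes reachable from 3: {0,1,3,4,5}
Adding (1,5): both endpoints already in same component. Reachability from 3 unchanged.
After: nodes reachable from 3: {0,1,3,4,5}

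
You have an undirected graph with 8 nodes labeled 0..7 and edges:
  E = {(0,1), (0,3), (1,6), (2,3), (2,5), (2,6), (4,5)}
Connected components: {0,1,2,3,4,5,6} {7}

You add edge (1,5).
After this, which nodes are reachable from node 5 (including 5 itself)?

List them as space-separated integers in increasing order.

Before: nodes reachable from 5: {0,1,2,3,4,5,6}
Adding (1,5): both endpoints already in same component. Reachability from 5 unchanged.
After: nodes reachable from 5: {0,1,2,3,4,5,6}

Answer: 0 1 2 3 4 5 6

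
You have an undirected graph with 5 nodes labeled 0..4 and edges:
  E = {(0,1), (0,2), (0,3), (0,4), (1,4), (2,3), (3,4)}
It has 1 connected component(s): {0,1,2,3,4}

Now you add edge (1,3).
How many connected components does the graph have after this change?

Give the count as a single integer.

Answer: 1

Derivation:
Initial component count: 1
Add (1,3): endpoints already in same component. Count unchanged: 1.
New component count: 1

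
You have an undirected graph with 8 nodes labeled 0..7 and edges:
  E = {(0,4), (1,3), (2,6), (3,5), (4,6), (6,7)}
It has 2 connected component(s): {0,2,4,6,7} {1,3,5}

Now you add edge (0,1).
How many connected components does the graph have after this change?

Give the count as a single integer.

Answer: 1

Derivation:
Initial component count: 2
Add (0,1): merges two components. Count decreases: 2 -> 1.
New component count: 1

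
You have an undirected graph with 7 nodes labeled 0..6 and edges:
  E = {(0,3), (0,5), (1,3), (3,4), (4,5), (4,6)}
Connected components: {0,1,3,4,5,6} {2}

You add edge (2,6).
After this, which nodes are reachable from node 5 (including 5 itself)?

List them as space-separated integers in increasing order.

Before: nodes reachable from 5: {0,1,3,4,5,6}
Adding (2,6): merges 5's component with another. Reachability grows.
After: nodes reachable from 5: {0,1,2,3,4,5,6}

Answer: 0 1 2 3 4 5 6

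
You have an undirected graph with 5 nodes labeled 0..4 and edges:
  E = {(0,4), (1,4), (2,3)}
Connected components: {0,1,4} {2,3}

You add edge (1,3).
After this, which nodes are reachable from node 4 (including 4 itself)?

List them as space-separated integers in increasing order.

Before: nodes reachable from 4: {0,1,4}
Adding (1,3): merges 4's component with another. Reachability grows.
After: nodes reachable from 4: {0,1,2,3,4}

Answer: 0 1 2 3 4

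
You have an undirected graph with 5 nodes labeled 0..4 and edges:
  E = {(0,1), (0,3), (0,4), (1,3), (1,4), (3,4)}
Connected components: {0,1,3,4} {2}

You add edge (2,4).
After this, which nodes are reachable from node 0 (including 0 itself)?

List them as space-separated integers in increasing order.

Before: nodes reachable from 0: {0,1,3,4}
Adding (2,4): merges 0's component with another. Reachability grows.
After: nodes reachable from 0: {0,1,2,3,4}

Answer: 0 1 2 3 4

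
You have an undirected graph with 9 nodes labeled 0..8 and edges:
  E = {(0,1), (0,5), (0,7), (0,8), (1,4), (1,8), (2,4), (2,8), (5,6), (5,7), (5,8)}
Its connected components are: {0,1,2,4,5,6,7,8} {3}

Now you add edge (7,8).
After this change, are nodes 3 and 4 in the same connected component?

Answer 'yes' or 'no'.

Initial components: {0,1,2,4,5,6,7,8} {3}
Adding edge (7,8): both already in same component {0,1,2,4,5,6,7,8}. No change.
New components: {0,1,2,4,5,6,7,8} {3}
Are 3 and 4 in the same component? no

Answer: no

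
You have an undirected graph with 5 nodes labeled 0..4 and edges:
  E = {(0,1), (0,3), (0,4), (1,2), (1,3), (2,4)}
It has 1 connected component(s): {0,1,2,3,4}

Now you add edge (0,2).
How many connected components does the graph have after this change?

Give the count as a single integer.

Answer: 1

Derivation:
Initial component count: 1
Add (0,2): endpoints already in same component. Count unchanged: 1.
New component count: 1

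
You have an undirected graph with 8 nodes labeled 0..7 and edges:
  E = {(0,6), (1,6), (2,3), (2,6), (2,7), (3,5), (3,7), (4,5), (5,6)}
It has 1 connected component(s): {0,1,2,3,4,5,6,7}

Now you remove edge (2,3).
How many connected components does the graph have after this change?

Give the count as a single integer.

Initial component count: 1
Remove (2,3): not a bridge. Count unchanged: 1.
  After removal, components: {0,1,2,3,4,5,6,7}
New component count: 1

Answer: 1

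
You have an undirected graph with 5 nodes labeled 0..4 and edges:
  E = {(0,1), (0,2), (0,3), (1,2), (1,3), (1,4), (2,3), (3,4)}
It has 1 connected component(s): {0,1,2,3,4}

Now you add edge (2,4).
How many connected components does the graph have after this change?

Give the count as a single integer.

Initial component count: 1
Add (2,4): endpoints already in same component. Count unchanged: 1.
New component count: 1

Answer: 1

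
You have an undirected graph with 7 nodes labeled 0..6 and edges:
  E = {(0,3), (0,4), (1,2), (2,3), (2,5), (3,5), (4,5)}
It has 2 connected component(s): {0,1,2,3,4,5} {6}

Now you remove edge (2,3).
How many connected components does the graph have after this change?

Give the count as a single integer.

Answer: 2

Derivation:
Initial component count: 2
Remove (2,3): not a bridge. Count unchanged: 2.
  After removal, components: {0,1,2,3,4,5} {6}
New component count: 2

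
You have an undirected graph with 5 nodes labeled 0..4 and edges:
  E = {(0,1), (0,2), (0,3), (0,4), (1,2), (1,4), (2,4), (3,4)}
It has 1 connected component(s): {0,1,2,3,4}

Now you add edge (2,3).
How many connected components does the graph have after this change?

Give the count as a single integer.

Answer: 1

Derivation:
Initial component count: 1
Add (2,3): endpoints already in same component. Count unchanged: 1.
New component count: 1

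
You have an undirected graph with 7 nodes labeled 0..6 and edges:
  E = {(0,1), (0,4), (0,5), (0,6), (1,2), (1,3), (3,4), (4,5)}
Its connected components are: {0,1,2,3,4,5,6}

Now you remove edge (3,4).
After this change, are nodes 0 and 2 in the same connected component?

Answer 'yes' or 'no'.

Initial components: {0,1,2,3,4,5,6}
Removing edge (3,4): not a bridge — component count unchanged at 1.
New components: {0,1,2,3,4,5,6}
Are 0 and 2 in the same component? yes

Answer: yes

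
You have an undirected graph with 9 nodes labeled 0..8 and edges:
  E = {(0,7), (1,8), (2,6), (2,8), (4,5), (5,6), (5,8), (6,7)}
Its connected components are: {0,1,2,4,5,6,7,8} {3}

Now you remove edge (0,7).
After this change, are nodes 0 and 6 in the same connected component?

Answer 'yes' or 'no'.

Initial components: {0,1,2,4,5,6,7,8} {3}
Removing edge (0,7): it was a bridge — component count 2 -> 3.
New components: {0} {1,2,4,5,6,7,8} {3}
Are 0 and 6 in the same component? no

Answer: no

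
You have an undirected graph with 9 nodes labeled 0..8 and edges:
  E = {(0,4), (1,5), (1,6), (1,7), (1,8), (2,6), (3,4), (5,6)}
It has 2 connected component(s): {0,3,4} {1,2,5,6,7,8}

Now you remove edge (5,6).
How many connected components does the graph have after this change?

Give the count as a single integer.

Initial component count: 2
Remove (5,6): not a bridge. Count unchanged: 2.
  After removal, components: {0,3,4} {1,2,5,6,7,8}
New component count: 2

Answer: 2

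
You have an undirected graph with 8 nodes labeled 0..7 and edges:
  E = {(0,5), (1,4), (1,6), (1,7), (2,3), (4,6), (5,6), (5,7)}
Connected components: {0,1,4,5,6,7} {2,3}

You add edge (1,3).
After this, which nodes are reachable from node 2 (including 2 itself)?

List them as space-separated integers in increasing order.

Before: nodes reachable from 2: {2,3}
Adding (1,3): merges 2's component with another. Reachability grows.
After: nodes reachable from 2: {0,1,2,3,4,5,6,7}

Answer: 0 1 2 3 4 5 6 7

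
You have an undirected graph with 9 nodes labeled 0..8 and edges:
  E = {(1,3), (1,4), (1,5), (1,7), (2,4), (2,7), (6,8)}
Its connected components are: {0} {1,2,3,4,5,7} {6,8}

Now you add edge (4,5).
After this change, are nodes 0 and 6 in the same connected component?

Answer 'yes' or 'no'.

Initial components: {0} {1,2,3,4,5,7} {6,8}
Adding edge (4,5): both already in same component {1,2,3,4,5,7}. No change.
New components: {0} {1,2,3,4,5,7} {6,8}
Are 0 and 6 in the same component? no

Answer: no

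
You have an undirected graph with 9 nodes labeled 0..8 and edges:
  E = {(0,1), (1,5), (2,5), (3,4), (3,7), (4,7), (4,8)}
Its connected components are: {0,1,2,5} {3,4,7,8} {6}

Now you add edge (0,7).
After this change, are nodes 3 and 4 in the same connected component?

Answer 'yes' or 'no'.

Answer: yes

Derivation:
Initial components: {0,1,2,5} {3,4,7,8} {6}
Adding edge (0,7): merges {0,1,2,5} and {3,4,7,8}.
New components: {0,1,2,3,4,5,7,8} {6}
Are 3 and 4 in the same component? yes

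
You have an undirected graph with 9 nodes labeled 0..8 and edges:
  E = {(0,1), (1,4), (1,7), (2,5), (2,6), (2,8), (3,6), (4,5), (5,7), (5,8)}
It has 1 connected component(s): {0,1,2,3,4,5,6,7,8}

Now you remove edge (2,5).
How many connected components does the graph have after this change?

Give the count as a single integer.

Answer: 1

Derivation:
Initial component count: 1
Remove (2,5): not a bridge. Count unchanged: 1.
  After removal, components: {0,1,2,3,4,5,6,7,8}
New component count: 1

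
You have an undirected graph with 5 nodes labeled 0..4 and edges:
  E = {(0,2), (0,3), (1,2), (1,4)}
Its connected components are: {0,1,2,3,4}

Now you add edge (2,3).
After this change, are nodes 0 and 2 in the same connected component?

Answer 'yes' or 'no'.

Answer: yes

Derivation:
Initial components: {0,1,2,3,4}
Adding edge (2,3): both already in same component {0,1,2,3,4}. No change.
New components: {0,1,2,3,4}
Are 0 and 2 in the same component? yes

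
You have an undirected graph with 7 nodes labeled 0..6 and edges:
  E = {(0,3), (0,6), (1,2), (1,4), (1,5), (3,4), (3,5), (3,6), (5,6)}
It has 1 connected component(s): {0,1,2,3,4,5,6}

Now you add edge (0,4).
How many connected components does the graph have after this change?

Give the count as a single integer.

Answer: 1

Derivation:
Initial component count: 1
Add (0,4): endpoints already in same component. Count unchanged: 1.
New component count: 1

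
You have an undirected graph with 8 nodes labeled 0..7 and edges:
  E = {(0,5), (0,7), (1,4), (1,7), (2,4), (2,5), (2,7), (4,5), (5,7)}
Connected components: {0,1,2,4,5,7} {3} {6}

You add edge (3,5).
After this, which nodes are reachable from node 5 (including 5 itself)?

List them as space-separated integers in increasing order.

Answer: 0 1 2 3 4 5 7

Derivation:
Before: nodes reachable from 5: {0,1,2,4,5,7}
Adding (3,5): merges 5's component with another. Reachability grows.
After: nodes reachable from 5: {0,1,2,3,4,5,7}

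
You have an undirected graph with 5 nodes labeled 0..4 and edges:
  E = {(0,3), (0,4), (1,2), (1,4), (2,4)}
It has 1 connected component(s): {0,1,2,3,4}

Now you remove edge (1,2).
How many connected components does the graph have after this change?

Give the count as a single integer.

Answer: 1

Derivation:
Initial component count: 1
Remove (1,2): not a bridge. Count unchanged: 1.
  After removal, components: {0,1,2,3,4}
New component count: 1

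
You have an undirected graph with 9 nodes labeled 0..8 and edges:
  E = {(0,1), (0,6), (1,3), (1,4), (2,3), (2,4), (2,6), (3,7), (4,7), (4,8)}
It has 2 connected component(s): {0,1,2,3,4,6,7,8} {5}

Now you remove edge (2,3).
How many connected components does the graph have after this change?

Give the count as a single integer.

Answer: 2

Derivation:
Initial component count: 2
Remove (2,3): not a bridge. Count unchanged: 2.
  After removal, components: {0,1,2,3,4,6,7,8} {5}
New component count: 2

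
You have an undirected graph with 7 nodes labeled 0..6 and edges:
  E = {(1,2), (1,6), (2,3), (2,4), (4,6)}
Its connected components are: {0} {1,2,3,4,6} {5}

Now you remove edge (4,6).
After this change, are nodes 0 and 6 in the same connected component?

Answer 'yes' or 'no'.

Initial components: {0} {1,2,3,4,6} {5}
Removing edge (4,6): not a bridge — component count unchanged at 3.
New components: {0} {1,2,3,4,6} {5}
Are 0 and 6 in the same component? no

Answer: no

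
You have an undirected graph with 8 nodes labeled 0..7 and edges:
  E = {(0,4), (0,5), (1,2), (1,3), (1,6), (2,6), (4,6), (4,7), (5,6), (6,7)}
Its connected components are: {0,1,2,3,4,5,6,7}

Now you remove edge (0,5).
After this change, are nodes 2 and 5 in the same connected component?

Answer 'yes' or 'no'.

Answer: yes

Derivation:
Initial components: {0,1,2,3,4,5,6,7}
Removing edge (0,5): not a bridge — component count unchanged at 1.
New components: {0,1,2,3,4,5,6,7}
Are 2 and 5 in the same component? yes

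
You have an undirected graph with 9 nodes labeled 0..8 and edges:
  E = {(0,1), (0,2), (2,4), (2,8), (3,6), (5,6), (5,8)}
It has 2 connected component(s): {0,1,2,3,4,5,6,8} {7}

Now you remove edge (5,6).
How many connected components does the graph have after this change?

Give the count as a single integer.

Initial component count: 2
Remove (5,6): it was a bridge. Count increases: 2 -> 3.
  After removal, components: {0,1,2,4,5,8} {3,6} {7}
New component count: 3

Answer: 3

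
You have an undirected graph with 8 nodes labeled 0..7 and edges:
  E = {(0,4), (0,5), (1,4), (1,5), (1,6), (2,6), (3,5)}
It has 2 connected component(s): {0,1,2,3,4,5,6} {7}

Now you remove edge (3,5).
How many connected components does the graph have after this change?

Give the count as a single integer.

Initial component count: 2
Remove (3,5): it was a bridge. Count increases: 2 -> 3.
  After removal, components: {0,1,2,4,5,6} {3} {7}
New component count: 3

Answer: 3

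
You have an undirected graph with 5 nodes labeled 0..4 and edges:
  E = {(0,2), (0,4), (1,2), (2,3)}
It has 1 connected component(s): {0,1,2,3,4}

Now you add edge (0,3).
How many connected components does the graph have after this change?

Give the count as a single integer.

Initial component count: 1
Add (0,3): endpoints already in same component. Count unchanged: 1.
New component count: 1

Answer: 1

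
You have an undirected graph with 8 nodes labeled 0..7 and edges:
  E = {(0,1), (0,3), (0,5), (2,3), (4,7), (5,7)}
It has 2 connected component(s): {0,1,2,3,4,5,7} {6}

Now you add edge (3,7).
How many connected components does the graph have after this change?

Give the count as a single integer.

Initial component count: 2
Add (3,7): endpoints already in same component. Count unchanged: 2.
New component count: 2

Answer: 2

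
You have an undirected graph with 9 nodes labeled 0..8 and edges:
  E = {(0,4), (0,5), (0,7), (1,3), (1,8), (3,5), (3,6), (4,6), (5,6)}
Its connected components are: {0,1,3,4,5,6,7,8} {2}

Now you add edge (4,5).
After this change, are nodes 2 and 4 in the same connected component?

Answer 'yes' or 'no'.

Answer: no

Derivation:
Initial components: {0,1,3,4,5,6,7,8} {2}
Adding edge (4,5): both already in same component {0,1,3,4,5,6,7,8}. No change.
New components: {0,1,3,4,5,6,7,8} {2}
Are 2 and 4 in the same component? no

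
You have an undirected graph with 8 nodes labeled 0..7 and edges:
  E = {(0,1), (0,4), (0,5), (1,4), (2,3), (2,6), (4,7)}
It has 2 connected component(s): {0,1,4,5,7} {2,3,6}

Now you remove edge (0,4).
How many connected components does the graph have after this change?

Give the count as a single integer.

Answer: 2

Derivation:
Initial component count: 2
Remove (0,4): not a bridge. Count unchanged: 2.
  After removal, components: {0,1,4,5,7} {2,3,6}
New component count: 2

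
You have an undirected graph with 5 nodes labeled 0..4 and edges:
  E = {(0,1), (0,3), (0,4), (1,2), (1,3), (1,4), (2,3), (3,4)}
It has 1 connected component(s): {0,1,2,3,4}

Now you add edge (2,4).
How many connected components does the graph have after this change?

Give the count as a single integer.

Answer: 1

Derivation:
Initial component count: 1
Add (2,4): endpoints already in same component. Count unchanged: 1.
New component count: 1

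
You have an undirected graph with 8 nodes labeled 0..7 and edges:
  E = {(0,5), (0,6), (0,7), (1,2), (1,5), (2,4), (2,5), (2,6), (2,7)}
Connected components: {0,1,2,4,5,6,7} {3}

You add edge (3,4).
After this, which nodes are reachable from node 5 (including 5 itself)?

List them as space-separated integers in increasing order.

Before: nodes reachable from 5: {0,1,2,4,5,6,7}
Adding (3,4): merges 5's component with another. Reachability grows.
After: nodes reachable from 5: {0,1,2,3,4,5,6,7}

Answer: 0 1 2 3 4 5 6 7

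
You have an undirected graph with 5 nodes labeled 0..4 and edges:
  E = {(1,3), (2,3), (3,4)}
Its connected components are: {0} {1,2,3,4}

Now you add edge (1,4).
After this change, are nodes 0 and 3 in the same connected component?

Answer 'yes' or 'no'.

Answer: no

Derivation:
Initial components: {0} {1,2,3,4}
Adding edge (1,4): both already in same component {1,2,3,4}. No change.
New components: {0} {1,2,3,4}
Are 0 and 3 in the same component? no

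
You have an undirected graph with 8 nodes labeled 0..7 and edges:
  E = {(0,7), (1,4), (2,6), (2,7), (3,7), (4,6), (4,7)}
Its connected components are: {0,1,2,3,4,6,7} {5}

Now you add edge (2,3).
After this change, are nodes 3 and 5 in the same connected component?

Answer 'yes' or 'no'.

Initial components: {0,1,2,3,4,6,7} {5}
Adding edge (2,3): both already in same component {0,1,2,3,4,6,7}. No change.
New components: {0,1,2,3,4,6,7} {5}
Are 3 and 5 in the same component? no

Answer: no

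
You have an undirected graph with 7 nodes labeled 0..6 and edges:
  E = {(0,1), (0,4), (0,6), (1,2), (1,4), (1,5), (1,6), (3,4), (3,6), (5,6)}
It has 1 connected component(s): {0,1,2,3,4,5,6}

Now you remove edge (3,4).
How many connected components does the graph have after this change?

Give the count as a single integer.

Answer: 1

Derivation:
Initial component count: 1
Remove (3,4): not a bridge. Count unchanged: 1.
  After removal, components: {0,1,2,3,4,5,6}
New component count: 1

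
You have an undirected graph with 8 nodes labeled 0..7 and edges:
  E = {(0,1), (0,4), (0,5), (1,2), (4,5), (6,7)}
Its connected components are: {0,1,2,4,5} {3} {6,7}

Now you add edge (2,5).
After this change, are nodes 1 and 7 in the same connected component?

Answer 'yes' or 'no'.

Answer: no

Derivation:
Initial components: {0,1,2,4,5} {3} {6,7}
Adding edge (2,5): both already in same component {0,1,2,4,5}. No change.
New components: {0,1,2,4,5} {3} {6,7}
Are 1 and 7 in the same component? no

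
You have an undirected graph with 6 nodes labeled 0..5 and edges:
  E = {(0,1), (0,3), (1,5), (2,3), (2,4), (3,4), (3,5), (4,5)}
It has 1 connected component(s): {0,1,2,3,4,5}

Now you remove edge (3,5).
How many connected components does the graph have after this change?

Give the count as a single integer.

Initial component count: 1
Remove (3,5): not a bridge. Count unchanged: 1.
  After removal, components: {0,1,2,3,4,5}
New component count: 1

Answer: 1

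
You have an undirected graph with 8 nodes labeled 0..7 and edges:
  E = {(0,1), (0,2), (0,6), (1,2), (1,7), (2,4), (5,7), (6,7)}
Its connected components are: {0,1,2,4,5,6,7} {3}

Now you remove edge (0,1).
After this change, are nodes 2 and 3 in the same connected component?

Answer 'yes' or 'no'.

Answer: no

Derivation:
Initial components: {0,1,2,4,5,6,7} {3}
Removing edge (0,1): not a bridge — component count unchanged at 2.
New components: {0,1,2,4,5,6,7} {3}
Are 2 and 3 in the same component? no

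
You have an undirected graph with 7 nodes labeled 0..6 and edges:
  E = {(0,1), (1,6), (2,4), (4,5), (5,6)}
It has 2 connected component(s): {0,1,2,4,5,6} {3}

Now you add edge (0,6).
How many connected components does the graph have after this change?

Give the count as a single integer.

Answer: 2

Derivation:
Initial component count: 2
Add (0,6): endpoints already in same component. Count unchanged: 2.
New component count: 2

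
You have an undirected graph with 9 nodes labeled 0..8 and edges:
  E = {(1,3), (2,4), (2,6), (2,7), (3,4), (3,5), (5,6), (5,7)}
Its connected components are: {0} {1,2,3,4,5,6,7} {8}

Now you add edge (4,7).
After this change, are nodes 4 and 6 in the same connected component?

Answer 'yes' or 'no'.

Answer: yes

Derivation:
Initial components: {0} {1,2,3,4,5,6,7} {8}
Adding edge (4,7): both already in same component {1,2,3,4,5,6,7}. No change.
New components: {0} {1,2,3,4,5,6,7} {8}
Are 4 and 6 in the same component? yes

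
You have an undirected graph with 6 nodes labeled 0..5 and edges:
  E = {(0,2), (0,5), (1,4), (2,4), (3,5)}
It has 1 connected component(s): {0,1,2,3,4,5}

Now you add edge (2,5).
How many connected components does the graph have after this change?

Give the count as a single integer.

Answer: 1

Derivation:
Initial component count: 1
Add (2,5): endpoints already in same component. Count unchanged: 1.
New component count: 1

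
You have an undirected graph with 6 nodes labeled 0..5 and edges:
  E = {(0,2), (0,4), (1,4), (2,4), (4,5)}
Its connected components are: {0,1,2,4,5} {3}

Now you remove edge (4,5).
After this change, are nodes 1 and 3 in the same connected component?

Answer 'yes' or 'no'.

Initial components: {0,1,2,4,5} {3}
Removing edge (4,5): it was a bridge — component count 2 -> 3.
New components: {0,1,2,4} {3} {5}
Are 1 and 3 in the same component? no

Answer: no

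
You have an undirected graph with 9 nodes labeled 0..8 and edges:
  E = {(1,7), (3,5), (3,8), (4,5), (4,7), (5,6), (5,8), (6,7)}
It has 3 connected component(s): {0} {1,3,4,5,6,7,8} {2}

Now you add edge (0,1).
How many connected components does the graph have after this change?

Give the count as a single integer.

Initial component count: 3
Add (0,1): merges two components. Count decreases: 3 -> 2.
New component count: 2

Answer: 2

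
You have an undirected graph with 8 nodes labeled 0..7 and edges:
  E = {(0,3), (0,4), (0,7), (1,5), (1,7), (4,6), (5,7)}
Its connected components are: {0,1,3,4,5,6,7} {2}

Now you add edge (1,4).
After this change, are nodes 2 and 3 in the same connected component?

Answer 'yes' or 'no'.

Answer: no

Derivation:
Initial components: {0,1,3,4,5,6,7} {2}
Adding edge (1,4): both already in same component {0,1,3,4,5,6,7}. No change.
New components: {0,1,3,4,5,6,7} {2}
Are 2 and 3 in the same component? no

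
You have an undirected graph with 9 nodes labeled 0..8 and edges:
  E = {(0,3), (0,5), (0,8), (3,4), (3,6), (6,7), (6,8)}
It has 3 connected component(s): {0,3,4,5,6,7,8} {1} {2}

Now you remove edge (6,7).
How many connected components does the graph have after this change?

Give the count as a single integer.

Answer: 4

Derivation:
Initial component count: 3
Remove (6,7): it was a bridge. Count increases: 3 -> 4.
  After removal, components: {0,3,4,5,6,8} {1} {2} {7}
New component count: 4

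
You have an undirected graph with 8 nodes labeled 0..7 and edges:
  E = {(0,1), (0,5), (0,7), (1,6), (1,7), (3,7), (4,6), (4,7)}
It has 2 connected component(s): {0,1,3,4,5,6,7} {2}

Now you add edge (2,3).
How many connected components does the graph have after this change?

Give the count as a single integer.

Answer: 1

Derivation:
Initial component count: 2
Add (2,3): merges two components. Count decreases: 2 -> 1.
New component count: 1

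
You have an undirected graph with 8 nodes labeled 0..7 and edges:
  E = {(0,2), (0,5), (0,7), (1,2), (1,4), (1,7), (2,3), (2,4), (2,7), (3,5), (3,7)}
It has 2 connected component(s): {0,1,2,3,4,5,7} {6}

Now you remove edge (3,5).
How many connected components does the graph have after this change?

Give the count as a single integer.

Answer: 2

Derivation:
Initial component count: 2
Remove (3,5): not a bridge. Count unchanged: 2.
  After removal, components: {0,1,2,3,4,5,7} {6}
New component count: 2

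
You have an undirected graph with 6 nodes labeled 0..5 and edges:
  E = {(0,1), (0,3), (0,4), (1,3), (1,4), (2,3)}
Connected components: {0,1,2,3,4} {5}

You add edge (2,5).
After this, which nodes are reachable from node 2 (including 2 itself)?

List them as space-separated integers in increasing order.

Answer: 0 1 2 3 4 5

Derivation:
Before: nodes reachable from 2: {0,1,2,3,4}
Adding (2,5): merges 2's component with another. Reachability grows.
After: nodes reachable from 2: {0,1,2,3,4,5}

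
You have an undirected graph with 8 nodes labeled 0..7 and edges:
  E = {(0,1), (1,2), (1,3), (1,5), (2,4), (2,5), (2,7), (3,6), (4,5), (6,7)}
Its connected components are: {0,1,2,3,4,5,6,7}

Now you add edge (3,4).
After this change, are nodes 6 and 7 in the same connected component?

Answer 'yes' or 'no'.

Initial components: {0,1,2,3,4,5,6,7}
Adding edge (3,4): both already in same component {0,1,2,3,4,5,6,7}. No change.
New components: {0,1,2,3,4,5,6,7}
Are 6 and 7 in the same component? yes

Answer: yes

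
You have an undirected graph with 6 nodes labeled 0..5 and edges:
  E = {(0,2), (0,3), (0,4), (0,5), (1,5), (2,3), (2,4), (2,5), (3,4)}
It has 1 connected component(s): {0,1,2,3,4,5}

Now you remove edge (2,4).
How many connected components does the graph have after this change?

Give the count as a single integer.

Answer: 1

Derivation:
Initial component count: 1
Remove (2,4): not a bridge. Count unchanged: 1.
  After removal, components: {0,1,2,3,4,5}
New component count: 1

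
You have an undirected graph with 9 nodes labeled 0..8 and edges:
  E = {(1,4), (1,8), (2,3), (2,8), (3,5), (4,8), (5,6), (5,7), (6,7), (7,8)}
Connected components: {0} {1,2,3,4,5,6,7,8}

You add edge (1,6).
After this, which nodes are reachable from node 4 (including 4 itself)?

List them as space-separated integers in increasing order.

Before: nodes reachable from 4: {1,2,3,4,5,6,7,8}
Adding (1,6): both endpoints already in same component. Reachability from 4 unchanged.
After: nodes reachable from 4: {1,2,3,4,5,6,7,8}

Answer: 1 2 3 4 5 6 7 8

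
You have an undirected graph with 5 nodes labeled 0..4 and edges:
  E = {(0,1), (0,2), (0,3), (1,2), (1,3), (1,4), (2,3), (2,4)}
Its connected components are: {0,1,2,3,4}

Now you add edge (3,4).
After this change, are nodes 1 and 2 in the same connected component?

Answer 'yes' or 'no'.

Initial components: {0,1,2,3,4}
Adding edge (3,4): both already in same component {0,1,2,3,4}. No change.
New components: {0,1,2,3,4}
Are 1 and 2 in the same component? yes

Answer: yes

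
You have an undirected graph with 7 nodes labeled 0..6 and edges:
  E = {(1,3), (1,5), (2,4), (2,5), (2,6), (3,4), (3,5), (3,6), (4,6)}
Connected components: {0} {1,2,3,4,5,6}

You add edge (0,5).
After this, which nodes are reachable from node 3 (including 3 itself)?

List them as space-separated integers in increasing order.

Before: nodes reachable from 3: {1,2,3,4,5,6}
Adding (0,5): merges 3's component with another. Reachability grows.
After: nodes reachable from 3: {0,1,2,3,4,5,6}

Answer: 0 1 2 3 4 5 6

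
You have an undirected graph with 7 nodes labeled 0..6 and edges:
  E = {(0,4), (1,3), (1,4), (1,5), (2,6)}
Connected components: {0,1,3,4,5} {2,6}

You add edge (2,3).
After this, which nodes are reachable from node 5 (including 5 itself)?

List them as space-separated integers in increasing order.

Before: nodes reachable from 5: {0,1,3,4,5}
Adding (2,3): merges 5's component with another. Reachability grows.
After: nodes reachable from 5: {0,1,2,3,4,5,6}

Answer: 0 1 2 3 4 5 6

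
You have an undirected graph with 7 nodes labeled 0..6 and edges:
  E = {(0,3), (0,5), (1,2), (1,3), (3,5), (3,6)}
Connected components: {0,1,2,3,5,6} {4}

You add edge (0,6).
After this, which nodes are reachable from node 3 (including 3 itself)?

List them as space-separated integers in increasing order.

Answer: 0 1 2 3 5 6

Derivation:
Before: nodes reachable from 3: {0,1,2,3,5,6}
Adding (0,6): both endpoints already in same component. Reachability from 3 unchanged.
After: nodes reachable from 3: {0,1,2,3,5,6}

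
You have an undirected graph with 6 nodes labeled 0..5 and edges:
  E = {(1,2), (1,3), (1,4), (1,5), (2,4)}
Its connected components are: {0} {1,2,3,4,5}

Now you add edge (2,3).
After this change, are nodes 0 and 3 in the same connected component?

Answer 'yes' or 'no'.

Initial components: {0} {1,2,3,4,5}
Adding edge (2,3): both already in same component {1,2,3,4,5}. No change.
New components: {0} {1,2,3,4,5}
Are 0 and 3 in the same component? no

Answer: no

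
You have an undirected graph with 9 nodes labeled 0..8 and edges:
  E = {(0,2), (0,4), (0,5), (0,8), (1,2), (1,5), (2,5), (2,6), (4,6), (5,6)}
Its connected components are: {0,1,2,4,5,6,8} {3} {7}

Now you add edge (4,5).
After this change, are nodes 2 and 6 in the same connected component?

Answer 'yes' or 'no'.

Initial components: {0,1,2,4,5,6,8} {3} {7}
Adding edge (4,5): both already in same component {0,1,2,4,5,6,8}. No change.
New components: {0,1,2,4,5,6,8} {3} {7}
Are 2 and 6 in the same component? yes

Answer: yes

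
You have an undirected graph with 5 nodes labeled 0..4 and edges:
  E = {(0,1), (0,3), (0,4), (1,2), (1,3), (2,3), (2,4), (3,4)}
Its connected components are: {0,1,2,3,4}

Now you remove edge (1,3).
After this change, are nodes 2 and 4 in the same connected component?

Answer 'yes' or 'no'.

Answer: yes

Derivation:
Initial components: {0,1,2,3,4}
Removing edge (1,3): not a bridge — component count unchanged at 1.
New components: {0,1,2,3,4}
Are 2 and 4 in the same component? yes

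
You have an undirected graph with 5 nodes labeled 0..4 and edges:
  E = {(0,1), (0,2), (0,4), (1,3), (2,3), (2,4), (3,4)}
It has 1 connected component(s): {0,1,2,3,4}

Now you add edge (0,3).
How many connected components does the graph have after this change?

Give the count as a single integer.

Answer: 1

Derivation:
Initial component count: 1
Add (0,3): endpoints already in same component. Count unchanged: 1.
New component count: 1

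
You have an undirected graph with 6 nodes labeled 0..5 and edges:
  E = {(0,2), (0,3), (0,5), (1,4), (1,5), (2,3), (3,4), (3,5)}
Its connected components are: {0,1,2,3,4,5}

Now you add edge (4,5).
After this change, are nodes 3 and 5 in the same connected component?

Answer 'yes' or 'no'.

Answer: yes

Derivation:
Initial components: {0,1,2,3,4,5}
Adding edge (4,5): both already in same component {0,1,2,3,4,5}. No change.
New components: {0,1,2,3,4,5}
Are 3 and 5 in the same component? yes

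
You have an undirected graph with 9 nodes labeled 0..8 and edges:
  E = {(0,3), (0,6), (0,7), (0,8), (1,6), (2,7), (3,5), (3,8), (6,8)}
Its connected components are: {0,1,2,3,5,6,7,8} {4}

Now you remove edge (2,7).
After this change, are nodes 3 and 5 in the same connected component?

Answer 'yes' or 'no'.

Answer: yes

Derivation:
Initial components: {0,1,2,3,5,6,7,8} {4}
Removing edge (2,7): it was a bridge — component count 2 -> 3.
New components: {0,1,3,5,6,7,8} {2} {4}
Are 3 and 5 in the same component? yes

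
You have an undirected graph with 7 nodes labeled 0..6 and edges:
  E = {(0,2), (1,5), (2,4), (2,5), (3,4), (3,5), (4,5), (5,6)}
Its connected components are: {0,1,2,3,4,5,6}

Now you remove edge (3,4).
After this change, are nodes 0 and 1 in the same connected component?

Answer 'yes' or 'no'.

Answer: yes

Derivation:
Initial components: {0,1,2,3,4,5,6}
Removing edge (3,4): not a bridge — component count unchanged at 1.
New components: {0,1,2,3,4,5,6}
Are 0 and 1 in the same component? yes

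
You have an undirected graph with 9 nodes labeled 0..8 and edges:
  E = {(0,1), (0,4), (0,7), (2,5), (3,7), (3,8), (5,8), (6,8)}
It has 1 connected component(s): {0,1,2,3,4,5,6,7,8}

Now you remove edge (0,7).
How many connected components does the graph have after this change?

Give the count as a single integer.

Answer: 2

Derivation:
Initial component count: 1
Remove (0,7): it was a bridge. Count increases: 1 -> 2.
  After removal, components: {0,1,4} {2,3,5,6,7,8}
New component count: 2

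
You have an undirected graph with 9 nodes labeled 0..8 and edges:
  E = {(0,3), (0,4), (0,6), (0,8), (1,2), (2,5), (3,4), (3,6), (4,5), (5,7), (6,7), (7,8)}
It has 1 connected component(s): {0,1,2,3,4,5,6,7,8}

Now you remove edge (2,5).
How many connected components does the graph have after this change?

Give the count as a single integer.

Answer: 2

Derivation:
Initial component count: 1
Remove (2,5): it was a bridge. Count increases: 1 -> 2.
  After removal, components: {0,3,4,5,6,7,8} {1,2}
New component count: 2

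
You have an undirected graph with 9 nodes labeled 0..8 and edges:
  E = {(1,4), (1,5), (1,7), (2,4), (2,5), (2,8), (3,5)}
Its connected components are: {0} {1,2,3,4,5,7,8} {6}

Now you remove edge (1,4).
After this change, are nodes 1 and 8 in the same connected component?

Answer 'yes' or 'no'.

Initial components: {0} {1,2,3,4,5,7,8} {6}
Removing edge (1,4): not a bridge — component count unchanged at 3.
New components: {0} {1,2,3,4,5,7,8} {6}
Are 1 and 8 in the same component? yes

Answer: yes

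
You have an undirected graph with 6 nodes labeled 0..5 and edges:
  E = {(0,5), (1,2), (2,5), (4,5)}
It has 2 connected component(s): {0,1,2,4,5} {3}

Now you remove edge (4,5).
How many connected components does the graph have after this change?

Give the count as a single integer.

Initial component count: 2
Remove (4,5): it was a bridge. Count increases: 2 -> 3.
  After removal, components: {0,1,2,5} {3} {4}
New component count: 3

Answer: 3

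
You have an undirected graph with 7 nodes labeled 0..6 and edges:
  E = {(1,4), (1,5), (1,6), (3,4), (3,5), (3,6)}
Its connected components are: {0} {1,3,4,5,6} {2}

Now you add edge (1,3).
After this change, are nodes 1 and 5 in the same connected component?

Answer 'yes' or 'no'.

Answer: yes

Derivation:
Initial components: {0} {1,3,4,5,6} {2}
Adding edge (1,3): both already in same component {1,3,4,5,6}. No change.
New components: {0} {1,3,4,5,6} {2}
Are 1 and 5 in the same component? yes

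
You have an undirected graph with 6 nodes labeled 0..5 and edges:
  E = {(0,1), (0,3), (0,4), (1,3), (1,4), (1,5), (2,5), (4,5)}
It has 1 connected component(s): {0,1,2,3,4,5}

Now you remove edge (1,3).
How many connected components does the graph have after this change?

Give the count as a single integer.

Answer: 1

Derivation:
Initial component count: 1
Remove (1,3): not a bridge. Count unchanged: 1.
  After removal, components: {0,1,2,3,4,5}
New component count: 1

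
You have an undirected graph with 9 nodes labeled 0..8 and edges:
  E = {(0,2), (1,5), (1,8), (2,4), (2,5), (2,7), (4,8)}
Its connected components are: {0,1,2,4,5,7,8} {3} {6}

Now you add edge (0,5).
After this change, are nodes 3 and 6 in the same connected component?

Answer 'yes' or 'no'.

Initial components: {0,1,2,4,5,7,8} {3} {6}
Adding edge (0,5): both already in same component {0,1,2,4,5,7,8}. No change.
New components: {0,1,2,4,5,7,8} {3} {6}
Are 3 and 6 in the same component? no

Answer: no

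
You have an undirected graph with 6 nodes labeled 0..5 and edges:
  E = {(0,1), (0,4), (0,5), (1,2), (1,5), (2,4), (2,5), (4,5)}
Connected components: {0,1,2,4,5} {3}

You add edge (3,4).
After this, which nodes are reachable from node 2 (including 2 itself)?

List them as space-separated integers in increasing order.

Before: nodes reachable from 2: {0,1,2,4,5}
Adding (3,4): merges 2's component with another. Reachability grows.
After: nodes reachable from 2: {0,1,2,3,4,5}

Answer: 0 1 2 3 4 5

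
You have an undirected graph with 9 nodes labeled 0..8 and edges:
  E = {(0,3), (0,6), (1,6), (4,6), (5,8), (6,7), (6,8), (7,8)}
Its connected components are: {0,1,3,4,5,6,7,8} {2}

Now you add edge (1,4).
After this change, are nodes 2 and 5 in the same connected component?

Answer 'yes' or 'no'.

Initial components: {0,1,3,4,5,6,7,8} {2}
Adding edge (1,4): both already in same component {0,1,3,4,5,6,7,8}. No change.
New components: {0,1,3,4,5,6,7,8} {2}
Are 2 and 5 in the same component? no

Answer: no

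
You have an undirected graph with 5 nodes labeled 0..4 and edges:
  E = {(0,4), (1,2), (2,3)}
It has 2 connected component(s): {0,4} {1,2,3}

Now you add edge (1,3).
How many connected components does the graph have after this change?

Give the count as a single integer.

Answer: 2

Derivation:
Initial component count: 2
Add (1,3): endpoints already in same component. Count unchanged: 2.
New component count: 2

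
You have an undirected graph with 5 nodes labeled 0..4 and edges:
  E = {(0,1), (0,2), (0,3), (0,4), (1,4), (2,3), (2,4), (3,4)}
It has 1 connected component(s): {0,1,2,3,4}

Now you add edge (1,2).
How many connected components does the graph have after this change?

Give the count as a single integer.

Initial component count: 1
Add (1,2): endpoints already in same component. Count unchanged: 1.
New component count: 1

Answer: 1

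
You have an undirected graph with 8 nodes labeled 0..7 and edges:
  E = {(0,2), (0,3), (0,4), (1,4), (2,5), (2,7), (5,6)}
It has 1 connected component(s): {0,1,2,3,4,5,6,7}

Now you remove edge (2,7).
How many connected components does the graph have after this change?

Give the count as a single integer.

Answer: 2

Derivation:
Initial component count: 1
Remove (2,7): it was a bridge. Count increases: 1 -> 2.
  After removal, components: {0,1,2,3,4,5,6} {7}
New component count: 2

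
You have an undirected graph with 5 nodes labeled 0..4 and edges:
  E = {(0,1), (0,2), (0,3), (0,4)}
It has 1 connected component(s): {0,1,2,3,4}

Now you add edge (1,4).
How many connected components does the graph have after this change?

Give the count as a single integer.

Initial component count: 1
Add (1,4): endpoints already in same component. Count unchanged: 1.
New component count: 1

Answer: 1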